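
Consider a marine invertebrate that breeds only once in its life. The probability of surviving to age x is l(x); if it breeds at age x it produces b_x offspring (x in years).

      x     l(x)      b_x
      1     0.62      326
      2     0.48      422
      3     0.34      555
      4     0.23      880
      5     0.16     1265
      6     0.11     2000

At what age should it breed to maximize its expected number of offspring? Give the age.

6

Expected offspring if breeding at age x = l(x) × b_x:
  age 1: 0.62 × 326 = 202.120
  age 2: 0.48 × 422 = 202.560
  age 3: 0.34 × 555 = 188.700
  age 4: 0.23 × 880 = 202.400
  age 5: 0.16 × 1265 = 202.400
  age 6: 0.11 × 2000 = 220.000
Maximum at age 6 (220.000).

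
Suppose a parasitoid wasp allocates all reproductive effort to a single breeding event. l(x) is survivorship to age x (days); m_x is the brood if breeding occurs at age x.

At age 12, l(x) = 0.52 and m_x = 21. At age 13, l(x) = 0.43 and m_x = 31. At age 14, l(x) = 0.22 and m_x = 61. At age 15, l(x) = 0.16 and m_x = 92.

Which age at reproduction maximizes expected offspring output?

Expected offspring if breeding at age x = l(x) × m_x:
  age 12: 0.52 × 21 = 10.920
  age 13: 0.43 × 31 = 13.330
  age 14: 0.22 × 61 = 13.420
  age 15: 0.16 × 92 = 14.720
Maximum at age 15 (14.720).

15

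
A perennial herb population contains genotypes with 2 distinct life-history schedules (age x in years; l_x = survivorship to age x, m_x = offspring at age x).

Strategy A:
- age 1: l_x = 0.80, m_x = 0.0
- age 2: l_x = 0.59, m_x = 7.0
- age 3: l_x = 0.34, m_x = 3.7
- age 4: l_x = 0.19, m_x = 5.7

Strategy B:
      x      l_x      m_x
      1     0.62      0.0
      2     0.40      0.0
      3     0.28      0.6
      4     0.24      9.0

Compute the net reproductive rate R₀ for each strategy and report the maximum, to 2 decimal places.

6.47

Strategy A: R₀ = 0.80×0.0 + 0.59×7.0 + 0.34×3.7 + 0.19×5.7 = 6.4710
Strategy B: R₀ = 0.62×0.0 + 0.40×0.0 + 0.28×0.6 + 0.24×9.0 = 2.3280
Highest R₀: strategy A with 6.4710.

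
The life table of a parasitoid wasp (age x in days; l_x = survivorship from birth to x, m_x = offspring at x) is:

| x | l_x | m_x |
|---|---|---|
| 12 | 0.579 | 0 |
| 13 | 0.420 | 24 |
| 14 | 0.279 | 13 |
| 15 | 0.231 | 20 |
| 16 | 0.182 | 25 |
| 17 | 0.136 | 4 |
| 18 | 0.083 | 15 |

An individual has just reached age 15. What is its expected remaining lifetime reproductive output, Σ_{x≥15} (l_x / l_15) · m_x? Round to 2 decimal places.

l_15 = 0.231. Conditional survival from age 15 to x is l_x / l_15.
  x=15: (0.231/0.231) × 20 = 20.0000
  x=16: (0.182/0.231) × 25 = 19.6970
  x=17: (0.136/0.231) × 4 = 2.3550
  x=18: (0.083/0.231) × 15 = 5.3896
Sum = 20.0000 + 19.6970 + 2.3550 + 5.3896 = 47.4416

47.44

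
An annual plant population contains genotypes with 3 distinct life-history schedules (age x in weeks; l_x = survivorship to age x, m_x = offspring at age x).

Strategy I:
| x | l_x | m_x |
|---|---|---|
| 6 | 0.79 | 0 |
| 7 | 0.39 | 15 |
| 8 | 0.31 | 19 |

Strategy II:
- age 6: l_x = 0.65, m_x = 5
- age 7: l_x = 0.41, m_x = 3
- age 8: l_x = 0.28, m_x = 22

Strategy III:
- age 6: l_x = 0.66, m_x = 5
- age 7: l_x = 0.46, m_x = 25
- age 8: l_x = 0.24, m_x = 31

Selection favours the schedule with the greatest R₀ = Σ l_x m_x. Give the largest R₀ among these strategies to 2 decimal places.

22.24

Strategy I: R₀ = 0.79×0 + 0.39×15 + 0.31×19 = 11.7400
Strategy II: R₀ = 0.65×5 + 0.41×3 + 0.28×22 = 10.6400
Strategy III: R₀ = 0.66×5 + 0.46×25 + 0.24×31 = 22.2400
Highest R₀: strategy III with 22.2400.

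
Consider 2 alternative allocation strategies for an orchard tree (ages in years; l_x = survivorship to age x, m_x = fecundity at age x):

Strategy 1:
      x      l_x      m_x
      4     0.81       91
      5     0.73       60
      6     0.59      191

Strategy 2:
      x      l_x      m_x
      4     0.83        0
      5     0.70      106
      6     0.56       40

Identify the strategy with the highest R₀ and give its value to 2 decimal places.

230.20

Strategy 1: R₀ = 0.81×91 + 0.73×60 + 0.59×191 = 230.2000
Strategy 2: R₀ = 0.83×0 + 0.70×106 + 0.56×40 = 96.6000
Highest R₀: strategy 1 with 230.2000.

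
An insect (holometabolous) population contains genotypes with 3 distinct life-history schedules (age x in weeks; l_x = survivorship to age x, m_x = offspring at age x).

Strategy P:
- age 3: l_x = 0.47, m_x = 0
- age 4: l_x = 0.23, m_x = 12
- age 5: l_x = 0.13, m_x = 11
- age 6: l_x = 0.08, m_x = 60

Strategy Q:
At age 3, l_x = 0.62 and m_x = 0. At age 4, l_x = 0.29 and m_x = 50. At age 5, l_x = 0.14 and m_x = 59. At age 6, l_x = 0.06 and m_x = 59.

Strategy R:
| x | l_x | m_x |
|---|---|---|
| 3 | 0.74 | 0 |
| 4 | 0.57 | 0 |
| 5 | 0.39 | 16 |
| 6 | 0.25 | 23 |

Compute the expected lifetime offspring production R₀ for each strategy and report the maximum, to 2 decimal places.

26.30

Strategy P: R₀ = 0.47×0 + 0.23×12 + 0.13×11 + 0.08×60 = 8.9900
Strategy Q: R₀ = 0.62×0 + 0.29×50 + 0.14×59 + 0.06×59 = 26.3000
Strategy R: R₀ = 0.74×0 + 0.57×0 + 0.39×16 + 0.25×23 = 11.9900
Highest R₀: strategy Q with 26.3000.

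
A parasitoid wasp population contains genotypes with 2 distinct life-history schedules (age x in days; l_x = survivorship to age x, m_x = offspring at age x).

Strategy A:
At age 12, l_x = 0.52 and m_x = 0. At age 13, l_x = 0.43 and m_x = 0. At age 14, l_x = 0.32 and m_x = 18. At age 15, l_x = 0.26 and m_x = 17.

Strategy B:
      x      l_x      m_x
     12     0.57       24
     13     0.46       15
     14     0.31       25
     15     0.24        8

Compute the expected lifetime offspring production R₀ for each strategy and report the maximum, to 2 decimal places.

30.25

Strategy A: R₀ = 0.52×0 + 0.43×0 + 0.32×18 + 0.26×17 = 10.1800
Strategy B: R₀ = 0.57×24 + 0.46×15 + 0.31×25 + 0.24×8 = 30.2500
Highest R₀: strategy B with 30.2500.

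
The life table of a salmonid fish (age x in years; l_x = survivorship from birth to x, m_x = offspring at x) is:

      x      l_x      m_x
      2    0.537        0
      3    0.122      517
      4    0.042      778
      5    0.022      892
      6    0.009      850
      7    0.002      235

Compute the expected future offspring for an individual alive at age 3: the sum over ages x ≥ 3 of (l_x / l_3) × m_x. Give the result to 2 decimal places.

l_3 = 0.122. Conditional survival from age 3 to x is l_x / l_3.
  x=3: (0.122/0.122) × 517 = 517.0000
  x=4: (0.042/0.122) × 778 = 267.8361
  x=5: (0.022/0.122) × 892 = 160.8525
  x=6: (0.009/0.122) × 850 = 62.7049
  x=7: (0.002/0.122) × 235 = 3.8525
Sum = 517.0000 + 267.8361 + 160.8525 + 62.7049 + 3.8525 = 1012.2459

1012.25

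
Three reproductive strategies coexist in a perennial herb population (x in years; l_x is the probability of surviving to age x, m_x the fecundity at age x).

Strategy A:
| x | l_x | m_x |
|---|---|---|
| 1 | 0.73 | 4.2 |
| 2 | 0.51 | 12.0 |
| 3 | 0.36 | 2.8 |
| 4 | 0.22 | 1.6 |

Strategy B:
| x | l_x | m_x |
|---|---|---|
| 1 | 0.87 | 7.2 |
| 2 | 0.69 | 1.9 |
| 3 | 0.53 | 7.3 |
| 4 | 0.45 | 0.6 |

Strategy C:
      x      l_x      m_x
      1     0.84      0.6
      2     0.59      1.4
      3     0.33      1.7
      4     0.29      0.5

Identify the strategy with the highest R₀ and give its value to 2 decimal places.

11.71

Strategy A: R₀ = 0.73×4.2 + 0.51×12.0 + 0.36×2.8 + 0.22×1.6 = 10.5460
Strategy B: R₀ = 0.87×7.2 + 0.69×1.9 + 0.53×7.3 + 0.45×0.6 = 11.7140
Strategy C: R₀ = 0.84×0.6 + 0.59×1.4 + 0.33×1.7 + 0.29×0.5 = 2.0360
Highest R₀: strategy B with 11.7140.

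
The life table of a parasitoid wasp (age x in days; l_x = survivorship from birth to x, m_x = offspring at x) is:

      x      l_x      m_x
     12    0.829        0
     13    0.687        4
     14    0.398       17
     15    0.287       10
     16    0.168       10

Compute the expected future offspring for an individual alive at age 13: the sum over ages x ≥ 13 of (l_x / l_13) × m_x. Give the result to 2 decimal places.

l_13 = 0.687. Conditional survival from age 13 to x is l_x / l_13.
  x=13: (0.687/0.687) × 4 = 4.0000
  x=14: (0.398/0.687) × 17 = 9.8486
  x=15: (0.287/0.687) × 10 = 4.1776
  x=16: (0.168/0.687) × 10 = 2.4454
Sum = 4.0000 + 9.8486 + 4.1776 + 2.4454 = 20.4716

20.47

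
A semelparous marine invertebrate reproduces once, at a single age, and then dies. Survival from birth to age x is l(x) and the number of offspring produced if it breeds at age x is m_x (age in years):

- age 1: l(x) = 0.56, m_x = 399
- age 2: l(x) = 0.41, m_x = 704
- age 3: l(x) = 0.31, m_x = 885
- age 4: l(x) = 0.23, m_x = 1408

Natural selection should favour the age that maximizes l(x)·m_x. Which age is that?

4

Expected offspring if breeding at age x = l(x) × m_x:
  age 1: 0.56 × 399 = 223.440
  age 2: 0.41 × 704 = 288.640
  age 3: 0.31 × 885 = 274.350
  age 4: 0.23 × 1408 = 323.840
Maximum at age 4 (323.840).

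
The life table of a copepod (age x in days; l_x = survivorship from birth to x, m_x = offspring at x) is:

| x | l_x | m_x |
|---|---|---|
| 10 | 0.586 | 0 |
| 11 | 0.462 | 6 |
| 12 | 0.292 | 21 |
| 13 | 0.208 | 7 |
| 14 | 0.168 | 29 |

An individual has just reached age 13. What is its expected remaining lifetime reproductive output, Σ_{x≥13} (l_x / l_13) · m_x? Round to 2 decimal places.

30.42

l_13 = 0.208. Conditional survival from age 13 to x is l_x / l_13.
  x=13: (0.208/0.208) × 7 = 7.0000
  x=14: (0.168/0.208) × 29 = 23.4231
Sum = 7.0000 + 23.4231 = 30.4231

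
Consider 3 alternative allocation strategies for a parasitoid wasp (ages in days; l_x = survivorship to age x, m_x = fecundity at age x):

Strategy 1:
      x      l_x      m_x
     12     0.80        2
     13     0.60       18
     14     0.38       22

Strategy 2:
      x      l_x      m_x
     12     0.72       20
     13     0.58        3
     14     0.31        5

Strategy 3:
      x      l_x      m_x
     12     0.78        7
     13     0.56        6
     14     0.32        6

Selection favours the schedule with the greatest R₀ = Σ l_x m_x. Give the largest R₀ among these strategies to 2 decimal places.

Strategy 1: R₀ = 0.80×2 + 0.60×18 + 0.38×22 = 20.7600
Strategy 2: R₀ = 0.72×20 + 0.58×3 + 0.31×5 = 17.6900
Strategy 3: R₀ = 0.78×7 + 0.56×6 + 0.32×6 = 10.7400
Highest R₀: strategy 1 with 20.7600.

20.76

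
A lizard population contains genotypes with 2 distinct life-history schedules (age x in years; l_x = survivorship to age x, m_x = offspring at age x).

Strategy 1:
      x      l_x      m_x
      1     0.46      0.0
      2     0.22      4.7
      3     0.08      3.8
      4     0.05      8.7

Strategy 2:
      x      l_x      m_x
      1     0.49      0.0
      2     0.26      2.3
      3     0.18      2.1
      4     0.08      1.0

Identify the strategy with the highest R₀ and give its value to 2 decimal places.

1.77

Strategy 1: R₀ = 0.46×0.0 + 0.22×4.7 + 0.08×3.8 + 0.05×8.7 = 1.7730
Strategy 2: R₀ = 0.49×0.0 + 0.26×2.3 + 0.18×2.1 + 0.08×1.0 = 1.0560
Highest R₀: strategy 1 with 1.7730.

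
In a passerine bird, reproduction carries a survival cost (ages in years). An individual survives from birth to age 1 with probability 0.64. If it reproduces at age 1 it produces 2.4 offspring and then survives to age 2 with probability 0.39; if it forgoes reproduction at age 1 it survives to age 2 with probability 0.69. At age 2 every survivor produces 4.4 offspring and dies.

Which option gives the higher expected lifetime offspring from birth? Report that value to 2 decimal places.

breed at age 1: R₀ = 0.64 × (2.4 + 0.39 × 4.4) = 0.64 × 4.1160 = 2.6342
delay to age 2: R₀ = 0.64 × (0.69 × 4.4) = 0.64 × 3.0360 = 1.9430
Higher: breed at age 1 (2.6342).

2.63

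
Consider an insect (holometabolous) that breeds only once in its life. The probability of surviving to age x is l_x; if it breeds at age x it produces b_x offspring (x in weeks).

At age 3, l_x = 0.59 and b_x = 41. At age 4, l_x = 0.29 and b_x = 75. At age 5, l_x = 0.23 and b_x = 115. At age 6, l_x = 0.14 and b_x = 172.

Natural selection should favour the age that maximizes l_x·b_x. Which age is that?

5

Expected offspring if breeding at age x = l_x × b_x:
  age 3: 0.59 × 41 = 24.190
  age 4: 0.29 × 75 = 21.750
  age 5: 0.23 × 115 = 26.450
  age 6: 0.14 × 172 = 24.080
Maximum at age 5 (26.450).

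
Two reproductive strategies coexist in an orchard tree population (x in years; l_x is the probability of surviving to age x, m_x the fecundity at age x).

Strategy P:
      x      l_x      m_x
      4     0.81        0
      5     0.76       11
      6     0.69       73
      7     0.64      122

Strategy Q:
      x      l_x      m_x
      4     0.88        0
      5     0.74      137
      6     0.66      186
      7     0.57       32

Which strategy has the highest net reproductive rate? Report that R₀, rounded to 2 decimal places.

Strategy P: R₀ = 0.81×0 + 0.76×11 + 0.69×73 + 0.64×122 = 136.8100
Strategy Q: R₀ = 0.88×0 + 0.74×137 + 0.66×186 + 0.57×32 = 242.3800
Highest R₀: strategy Q with 242.3800.

242.38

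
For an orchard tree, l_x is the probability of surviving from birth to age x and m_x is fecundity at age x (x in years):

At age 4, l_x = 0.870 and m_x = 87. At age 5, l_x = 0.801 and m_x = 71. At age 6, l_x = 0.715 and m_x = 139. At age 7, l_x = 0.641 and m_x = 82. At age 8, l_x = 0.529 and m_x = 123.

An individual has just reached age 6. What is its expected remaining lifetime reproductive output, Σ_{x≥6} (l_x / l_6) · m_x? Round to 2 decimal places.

l_6 = 0.715. Conditional survival from age 6 to x is l_x / l_6.
  x=6: (0.715/0.715) × 139 = 139.0000
  x=7: (0.641/0.715) × 82 = 73.5133
  x=8: (0.529/0.715) × 123 = 91.0028
Sum = 139.0000 + 73.5133 + 91.0028 = 303.5161

303.52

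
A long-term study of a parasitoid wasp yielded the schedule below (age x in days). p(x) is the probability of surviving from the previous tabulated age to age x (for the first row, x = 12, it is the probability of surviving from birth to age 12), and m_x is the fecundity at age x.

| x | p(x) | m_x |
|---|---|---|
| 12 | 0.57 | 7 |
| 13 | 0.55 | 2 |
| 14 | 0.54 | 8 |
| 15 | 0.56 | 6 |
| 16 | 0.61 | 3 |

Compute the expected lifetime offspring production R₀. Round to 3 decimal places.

6.714

Survivorship from birth: l_x = p_12·p_13·…·p_x.
  l_12 = 0.57000
  l_13 = 0.31350
  l_14 = 0.16929
  l_15 = 0.09480
  l_16 = 0.05783
R₀ = Σ l_x m_x:
  age 12: 0.57000 × 7 = 3.9900
  age 13: 0.31350 × 2 = 0.6270
  age 14: 0.16929 × 8 = 1.3543
  age 15: 0.09480 × 6 = 0.5688
  age 16: 0.05783 × 3 = 0.1735
R₀ = 3.9900 + 0.6270 + 1.3543 + 0.5688 + 0.1735 = 6.7136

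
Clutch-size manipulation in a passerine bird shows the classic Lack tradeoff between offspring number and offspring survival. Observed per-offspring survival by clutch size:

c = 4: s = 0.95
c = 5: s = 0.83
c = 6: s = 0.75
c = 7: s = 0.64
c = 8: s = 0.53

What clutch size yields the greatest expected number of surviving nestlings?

6

Expected surviving nestlings = c × s(c):
  c=4: 4 × 0.95 = 3.800
  c=5: 5 × 0.83 = 4.150
  c=6: 6 × 0.75 = 4.500
  c=7: 7 × 0.64 = 4.480
  c=8: 8 × 0.53 = 4.240
Maximum at c = 6 (4.500 surviving nestlings).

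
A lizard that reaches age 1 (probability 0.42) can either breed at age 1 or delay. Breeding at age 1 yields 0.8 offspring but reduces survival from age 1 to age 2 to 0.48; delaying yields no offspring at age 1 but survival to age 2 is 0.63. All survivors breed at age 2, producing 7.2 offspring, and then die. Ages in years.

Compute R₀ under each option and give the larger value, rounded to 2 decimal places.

1.91

breed at age 1: R₀ = 0.42 × (0.8 + 0.48 × 7.2) = 0.42 × 4.2560 = 1.7875
delay to age 2: R₀ = 0.42 × (0.63 × 7.2) = 0.42 × 4.5360 = 1.9051
Higher: delay to age 2 (1.9051).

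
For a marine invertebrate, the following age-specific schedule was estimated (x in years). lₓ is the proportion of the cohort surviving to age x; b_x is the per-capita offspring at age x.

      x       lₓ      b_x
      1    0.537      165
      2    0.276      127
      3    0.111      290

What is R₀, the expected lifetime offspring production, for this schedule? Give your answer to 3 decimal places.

155.847

R₀ = Σ lₓ b_x:
  age 1: 0.537 × 165 = 88.6050
  age 2: 0.276 × 127 = 35.0520
  age 3: 0.111 × 290 = 32.1900
R₀ = 88.6050 + 35.0520 + 32.1900 = 155.8470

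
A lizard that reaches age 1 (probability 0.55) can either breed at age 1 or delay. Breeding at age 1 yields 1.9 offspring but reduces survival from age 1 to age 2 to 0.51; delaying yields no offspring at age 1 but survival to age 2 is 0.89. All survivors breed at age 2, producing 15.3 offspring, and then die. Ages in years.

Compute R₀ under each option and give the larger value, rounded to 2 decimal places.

breed at age 1: R₀ = 0.55 × (1.9 + 0.51 × 15.3) = 0.55 × 9.7030 = 5.3367
delay to age 2: R₀ = 0.55 × (0.89 × 15.3) = 0.55 × 13.6170 = 7.4894
Higher: delay to age 2 (7.4894).

7.49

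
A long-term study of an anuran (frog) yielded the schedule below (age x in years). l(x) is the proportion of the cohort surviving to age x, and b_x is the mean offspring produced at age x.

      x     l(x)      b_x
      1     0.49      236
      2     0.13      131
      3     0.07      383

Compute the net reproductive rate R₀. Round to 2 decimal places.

159.48

R₀ = Σ l(x) b_x:
  age 1: 0.49 × 236 = 115.6400
  age 2: 0.13 × 131 = 17.0300
  age 3: 0.07 × 383 = 26.8100
R₀ = 115.6400 + 17.0300 + 26.8100 = 159.4800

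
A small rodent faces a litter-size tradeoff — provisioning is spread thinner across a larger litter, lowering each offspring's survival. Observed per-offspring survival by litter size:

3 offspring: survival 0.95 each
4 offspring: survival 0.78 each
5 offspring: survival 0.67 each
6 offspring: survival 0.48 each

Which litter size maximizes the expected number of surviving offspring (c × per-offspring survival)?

Expected surviving offspring = c × s(c):
  c=3: 3 × 0.95 = 2.850
  c=4: 4 × 0.78 = 3.120
  c=5: 5 × 0.67 = 3.350
  c=6: 6 × 0.48 = 2.880
Maximum at c = 5 (3.350 surviving offspring).

5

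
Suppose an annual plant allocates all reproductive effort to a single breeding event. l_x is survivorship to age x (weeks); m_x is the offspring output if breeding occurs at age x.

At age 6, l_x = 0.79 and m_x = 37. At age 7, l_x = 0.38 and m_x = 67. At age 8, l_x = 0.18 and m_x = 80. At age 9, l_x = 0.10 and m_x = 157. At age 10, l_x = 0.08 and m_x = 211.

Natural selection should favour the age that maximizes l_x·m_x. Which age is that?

Expected offspring if breeding at age x = l_x × m_x:
  age 6: 0.79 × 37 = 29.230
  age 7: 0.38 × 67 = 25.460
  age 8: 0.18 × 80 = 14.400
  age 9: 0.10 × 157 = 15.700
  age 10: 0.08 × 211 = 16.880
Maximum at age 6 (29.230).

6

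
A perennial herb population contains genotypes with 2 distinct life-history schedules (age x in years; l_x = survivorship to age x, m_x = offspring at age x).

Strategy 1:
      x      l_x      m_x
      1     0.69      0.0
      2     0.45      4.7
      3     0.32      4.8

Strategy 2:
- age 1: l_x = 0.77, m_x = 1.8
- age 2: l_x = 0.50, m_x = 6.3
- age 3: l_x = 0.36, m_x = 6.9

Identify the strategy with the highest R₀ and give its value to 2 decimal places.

Strategy 1: R₀ = 0.69×0.0 + 0.45×4.7 + 0.32×4.8 = 3.6510
Strategy 2: R₀ = 0.77×1.8 + 0.50×6.3 + 0.36×6.9 = 7.0200
Highest R₀: strategy 2 with 7.0200.

7.02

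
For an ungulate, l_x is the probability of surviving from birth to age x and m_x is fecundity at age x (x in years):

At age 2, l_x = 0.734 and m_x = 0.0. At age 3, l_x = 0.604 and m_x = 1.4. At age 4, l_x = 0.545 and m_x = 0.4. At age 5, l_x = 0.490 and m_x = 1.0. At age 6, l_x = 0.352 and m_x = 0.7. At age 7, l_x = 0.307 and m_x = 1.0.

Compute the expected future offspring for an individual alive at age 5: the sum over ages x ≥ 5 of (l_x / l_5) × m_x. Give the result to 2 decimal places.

l_5 = 0.490. Conditional survival from age 5 to x is l_x / l_5.
  x=5: (0.490/0.490) × 1.0 = 1.0000
  x=6: (0.352/0.490) × 0.7 = 0.5029
  x=7: (0.307/0.490) × 1.0 = 0.6265
Sum = 1.0000 + 0.5029 + 0.6265 = 2.1294

2.13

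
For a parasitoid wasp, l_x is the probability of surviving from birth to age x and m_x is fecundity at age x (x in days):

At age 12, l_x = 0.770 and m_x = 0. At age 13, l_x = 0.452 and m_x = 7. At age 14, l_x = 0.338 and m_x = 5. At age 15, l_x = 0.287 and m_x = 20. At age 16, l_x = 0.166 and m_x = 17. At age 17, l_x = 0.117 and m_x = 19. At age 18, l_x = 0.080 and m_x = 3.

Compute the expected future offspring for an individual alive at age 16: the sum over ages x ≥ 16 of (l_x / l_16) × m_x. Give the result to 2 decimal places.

31.84

l_16 = 0.166. Conditional survival from age 16 to x is l_x / l_16.
  x=16: (0.166/0.166) × 17 = 17.0000
  x=17: (0.117/0.166) × 19 = 13.3916
  x=18: (0.080/0.166) × 3 = 1.4458
Sum = 17.0000 + 13.3916 + 1.4458 = 31.8373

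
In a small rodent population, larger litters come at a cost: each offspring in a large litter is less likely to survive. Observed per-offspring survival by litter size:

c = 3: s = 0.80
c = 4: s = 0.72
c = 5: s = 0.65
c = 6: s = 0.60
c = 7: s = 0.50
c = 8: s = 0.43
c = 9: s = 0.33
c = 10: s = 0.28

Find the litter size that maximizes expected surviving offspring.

Expected surviving offspring = c × s(c):
  c=3: 3 × 0.80 = 2.400
  c=4: 4 × 0.72 = 2.880
  c=5: 5 × 0.65 = 3.250
  c=6: 6 × 0.60 = 3.600
  c=7: 7 × 0.50 = 3.500
  c=8: 8 × 0.43 = 3.440
  c=9: 9 × 0.33 = 2.970
  c=10: 10 × 0.28 = 2.800
Maximum at c = 6 (3.600 surviving offspring).

6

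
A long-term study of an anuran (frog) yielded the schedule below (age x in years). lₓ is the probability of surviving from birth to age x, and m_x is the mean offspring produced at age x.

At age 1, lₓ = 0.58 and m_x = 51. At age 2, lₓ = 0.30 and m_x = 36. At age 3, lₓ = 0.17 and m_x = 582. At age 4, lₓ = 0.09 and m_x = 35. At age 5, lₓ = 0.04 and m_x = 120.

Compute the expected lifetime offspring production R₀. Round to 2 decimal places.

147.27

R₀ = Σ lₓ m_x:
  age 1: 0.58 × 51 = 29.5800
  age 2: 0.30 × 36 = 10.8000
  age 3: 0.17 × 582 = 98.9400
  age 4: 0.09 × 35 = 3.1500
  age 5: 0.04 × 120 = 4.8000
R₀ = 29.5800 + 10.8000 + 98.9400 + 3.1500 + 4.8000 = 147.2700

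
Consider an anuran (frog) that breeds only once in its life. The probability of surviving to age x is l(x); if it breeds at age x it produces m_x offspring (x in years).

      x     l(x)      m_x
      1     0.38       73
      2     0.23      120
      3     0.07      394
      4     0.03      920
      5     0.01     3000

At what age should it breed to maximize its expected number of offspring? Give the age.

5

Expected offspring if breeding at age x = l(x) × m_x:
  age 1: 0.38 × 73 = 27.740
  age 2: 0.23 × 120 = 27.600
  age 3: 0.07 × 394 = 27.580
  age 4: 0.03 × 920 = 27.600
  age 5: 0.01 × 3000 = 30.000
Maximum at age 5 (30.000).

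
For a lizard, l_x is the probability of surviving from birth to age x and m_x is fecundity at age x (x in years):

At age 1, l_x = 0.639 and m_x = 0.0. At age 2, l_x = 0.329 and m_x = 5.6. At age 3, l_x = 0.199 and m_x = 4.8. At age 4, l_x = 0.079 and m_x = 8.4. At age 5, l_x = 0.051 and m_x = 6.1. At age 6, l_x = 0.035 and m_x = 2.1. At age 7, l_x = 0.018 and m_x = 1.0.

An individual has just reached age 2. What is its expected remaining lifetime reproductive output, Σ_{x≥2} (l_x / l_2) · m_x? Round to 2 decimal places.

11.74

l_2 = 0.329. Conditional survival from age 2 to x is l_x / l_2.
  x=2: (0.329/0.329) × 5.6 = 5.6000
  x=3: (0.199/0.329) × 4.8 = 2.9033
  x=4: (0.079/0.329) × 8.4 = 2.0170
  x=5: (0.051/0.329) × 6.1 = 0.9456
  x=6: (0.035/0.329) × 2.1 = 0.2234
  x=7: (0.018/0.329) × 1.0 = 0.0547
Sum = 5.6000 + 2.9033 + 2.0170 + 0.9456 + 0.2234 + 0.0547 = 11.7441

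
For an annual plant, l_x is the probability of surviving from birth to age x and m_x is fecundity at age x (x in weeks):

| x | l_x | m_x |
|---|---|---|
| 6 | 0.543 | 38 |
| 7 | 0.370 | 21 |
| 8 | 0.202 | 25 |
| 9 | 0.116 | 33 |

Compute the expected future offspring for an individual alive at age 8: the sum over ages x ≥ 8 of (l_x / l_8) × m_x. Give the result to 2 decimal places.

l_8 = 0.202. Conditional survival from age 8 to x is l_x / l_8.
  x=8: (0.202/0.202) × 25 = 25.0000
  x=9: (0.116/0.202) × 33 = 18.9505
Sum = 25.0000 + 18.9505 = 43.9505

43.95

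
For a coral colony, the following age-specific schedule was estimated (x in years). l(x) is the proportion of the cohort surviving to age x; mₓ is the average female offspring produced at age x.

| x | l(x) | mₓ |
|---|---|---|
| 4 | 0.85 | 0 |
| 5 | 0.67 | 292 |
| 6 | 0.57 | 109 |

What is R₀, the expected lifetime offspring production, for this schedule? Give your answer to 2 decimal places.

257.77

R₀ = Σ l(x) mₓ:
  age 4: 0.85 × 0 = 0.0000
  age 5: 0.67 × 292 = 195.6400
  age 6: 0.57 × 109 = 62.1300
R₀ = 0.0000 + 195.6400 + 62.1300 = 257.7700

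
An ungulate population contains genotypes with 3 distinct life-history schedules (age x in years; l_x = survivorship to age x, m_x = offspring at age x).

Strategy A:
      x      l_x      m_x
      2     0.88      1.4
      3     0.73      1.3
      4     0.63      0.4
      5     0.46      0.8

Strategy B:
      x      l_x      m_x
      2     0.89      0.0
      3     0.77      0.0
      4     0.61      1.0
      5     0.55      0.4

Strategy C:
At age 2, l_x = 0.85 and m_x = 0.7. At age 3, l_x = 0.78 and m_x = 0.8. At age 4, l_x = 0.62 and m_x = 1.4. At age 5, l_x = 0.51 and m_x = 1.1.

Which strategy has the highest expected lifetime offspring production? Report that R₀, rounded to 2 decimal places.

Strategy A: R₀ = 0.88×1.4 + 0.73×1.3 + 0.63×0.4 + 0.46×0.8 = 2.8010
Strategy B: R₀ = 0.89×0.0 + 0.77×0.0 + 0.61×1.0 + 0.55×0.4 = 0.8300
Strategy C: R₀ = 0.85×0.7 + 0.78×0.8 + 0.62×1.4 + 0.51×1.1 = 2.6480
Highest R₀: strategy A with 2.8010.

2.80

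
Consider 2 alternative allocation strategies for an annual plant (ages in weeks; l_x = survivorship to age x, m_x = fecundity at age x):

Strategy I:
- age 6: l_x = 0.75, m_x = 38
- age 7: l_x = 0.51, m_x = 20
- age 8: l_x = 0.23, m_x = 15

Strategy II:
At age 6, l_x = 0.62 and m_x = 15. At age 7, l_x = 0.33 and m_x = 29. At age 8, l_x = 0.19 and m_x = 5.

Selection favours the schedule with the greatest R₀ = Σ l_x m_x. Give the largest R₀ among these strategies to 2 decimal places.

Strategy I: R₀ = 0.75×38 + 0.51×20 + 0.23×15 = 42.1500
Strategy II: R₀ = 0.62×15 + 0.33×29 + 0.19×5 = 19.8200
Highest R₀: strategy I with 42.1500.

42.15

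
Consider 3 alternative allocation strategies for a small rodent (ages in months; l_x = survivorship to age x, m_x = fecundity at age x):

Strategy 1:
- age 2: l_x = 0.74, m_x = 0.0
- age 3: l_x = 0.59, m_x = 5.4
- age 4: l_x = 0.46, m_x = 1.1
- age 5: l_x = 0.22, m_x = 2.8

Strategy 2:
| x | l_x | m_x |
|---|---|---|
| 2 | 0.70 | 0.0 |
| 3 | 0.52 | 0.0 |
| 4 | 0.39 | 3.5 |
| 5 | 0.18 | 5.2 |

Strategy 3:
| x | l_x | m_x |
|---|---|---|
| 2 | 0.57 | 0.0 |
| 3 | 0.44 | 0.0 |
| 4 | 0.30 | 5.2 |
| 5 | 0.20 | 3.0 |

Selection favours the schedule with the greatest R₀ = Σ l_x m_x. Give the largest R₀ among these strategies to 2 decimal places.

Strategy 1: R₀ = 0.74×0.0 + 0.59×5.4 + 0.46×1.1 + 0.22×2.8 = 4.3080
Strategy 2: R₀ = 0.70×0.0 + 0.52×0.0 + 0.39×3.5 + 0.18×5.2 = 2.3010
Strategy 3: R₀ = 0.57×0.0 + 0.44×0.0 + 0.30×5.2 + 0.20×3.0 = 2.1600
Highest R₀: strategy 1 with 4.3080.

4.31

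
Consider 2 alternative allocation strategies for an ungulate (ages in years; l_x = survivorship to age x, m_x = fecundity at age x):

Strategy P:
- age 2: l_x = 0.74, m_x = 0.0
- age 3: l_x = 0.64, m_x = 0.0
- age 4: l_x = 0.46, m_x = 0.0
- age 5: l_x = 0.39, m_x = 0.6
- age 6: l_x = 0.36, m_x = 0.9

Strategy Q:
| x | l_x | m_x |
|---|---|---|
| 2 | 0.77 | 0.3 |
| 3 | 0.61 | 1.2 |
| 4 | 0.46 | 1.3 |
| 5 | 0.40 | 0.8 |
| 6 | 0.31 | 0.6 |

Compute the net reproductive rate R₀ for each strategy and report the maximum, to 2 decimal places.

Strategy P: R₀ = 0.74×0.0 + 0.64×0.0 + 0.46×0.0 + 0.39×0.6 + 0.36×0.9 = 0.5580
Strategy Q: R₀ = 0.77×0.3 + 0.61×1.2 + 0.46×1.3 + 0.40×0.8 + 0.31×0.6 = 2.0670
Highest R₀: strategy Q with 2.0670.

2.07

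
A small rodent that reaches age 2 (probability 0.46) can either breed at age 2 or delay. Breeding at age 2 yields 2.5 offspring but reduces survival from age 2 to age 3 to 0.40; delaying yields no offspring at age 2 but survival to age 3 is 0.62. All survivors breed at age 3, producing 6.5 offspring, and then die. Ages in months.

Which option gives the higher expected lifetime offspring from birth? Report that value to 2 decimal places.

breed at age 2: R₀ = 0.46 × (2.5 + 0.40 × 6.5) = 0.46 × 5.1000 = 2.3460
delay to age 3: R₀ = 0.46 × (0.62 × 6.5) = 0.46 × 4.0300 = 1.8538
Higher: breed at age 2 (2.3460).

2.35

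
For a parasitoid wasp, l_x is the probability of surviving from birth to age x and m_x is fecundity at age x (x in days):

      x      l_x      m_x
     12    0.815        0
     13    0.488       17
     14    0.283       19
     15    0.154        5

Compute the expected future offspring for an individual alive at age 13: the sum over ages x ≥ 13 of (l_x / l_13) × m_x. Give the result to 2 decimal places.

l_13 = 0.488. Conditional survival from age 13 to x is l_x / l_13.
  x=13: (0.488/0.488) × 17 = 17.0000
  x=14: (0.283/0.488) × 19 = 11.0184
  x=15: (0.154/0.488) × 5 = 1.5779
Sum = 17.0000 + 11.0184 + 1.5779 = 29.5963

29.60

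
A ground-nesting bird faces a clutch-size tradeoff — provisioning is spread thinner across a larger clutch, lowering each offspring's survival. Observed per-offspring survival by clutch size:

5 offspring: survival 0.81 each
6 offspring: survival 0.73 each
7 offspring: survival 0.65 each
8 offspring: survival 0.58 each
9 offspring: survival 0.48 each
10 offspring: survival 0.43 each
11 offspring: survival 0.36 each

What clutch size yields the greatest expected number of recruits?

8

Expected recruits = c × s(c):
  c=5: 5 × 0.81 = 4.050
  c=6: 6 × 0.73 = 4.380
  c=7: 7 × 0.65 = 4.550
  c=8: 8 × 0.58 = 4.640
  c=9: 9 × 0.48 = 4.320
  c=10: 10 × 0.43 = 4.300
  c=11: 11 × 0.36 = 3.960
Maximum at c = 8 (4.640 recruits).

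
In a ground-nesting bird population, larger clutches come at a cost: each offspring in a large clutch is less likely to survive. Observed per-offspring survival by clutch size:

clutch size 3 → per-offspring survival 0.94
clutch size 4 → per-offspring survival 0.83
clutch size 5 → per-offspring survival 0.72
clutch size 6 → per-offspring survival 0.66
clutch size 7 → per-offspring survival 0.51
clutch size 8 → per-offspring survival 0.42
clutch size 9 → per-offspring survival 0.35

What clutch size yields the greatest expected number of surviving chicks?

Expected surviving chicks = c × s(c):
  c=3: 3 × 0.94 = 2.820
  c=4: 4 × 0.83 = 3.320
  c=5: 5 × 0.72 = 3.600
  c=6: 6 × 0.66 = 3.960
  c=7: 7 × 0.51 = 3.570
  c=8: 8 × 0.42 = 3.360
  c=9: 9 × 0.35 = 3.150
Maximum at c = 6 (3.960 surviving chicks).

6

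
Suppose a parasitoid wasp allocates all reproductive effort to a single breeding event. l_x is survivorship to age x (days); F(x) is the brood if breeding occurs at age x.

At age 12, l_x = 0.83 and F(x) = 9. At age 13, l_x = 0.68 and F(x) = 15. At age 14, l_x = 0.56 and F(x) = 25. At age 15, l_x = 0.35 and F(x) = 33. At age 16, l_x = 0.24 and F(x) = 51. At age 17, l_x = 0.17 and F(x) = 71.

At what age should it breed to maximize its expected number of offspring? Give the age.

Expected offspring if breeding at age x = l_x × F(x):
  age 12: 0.83 × 9 = 7.470
  age 13: 0.68 × 15 = 10.200
  age 14: 0.56 × 25 = 14.000
  age 15: 0.35 × 33 = 11.550
  age 16: 0.24 × 51 = 12.240
  age 17: 0.17 × 71 = 12.070
Maximum at age 14 (14.000).

14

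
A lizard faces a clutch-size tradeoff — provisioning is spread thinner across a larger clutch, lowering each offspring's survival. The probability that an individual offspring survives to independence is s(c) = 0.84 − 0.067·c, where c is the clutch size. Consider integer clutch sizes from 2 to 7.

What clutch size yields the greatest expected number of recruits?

Expected recruits = c × s(c):
  c=2: 2 × 0.706 = 1.412
  c=3: 3 × 0.639 = 1.917
  c=4: 4 × 0.572 = 2.288
  c=5: 5 × 0.505 = 2.525
  c=6: 6 × 0.438 = 2.628
  c=7: 7 × 0.371 = 2.597
Maximum at c = 6 (2.628 recruits).

6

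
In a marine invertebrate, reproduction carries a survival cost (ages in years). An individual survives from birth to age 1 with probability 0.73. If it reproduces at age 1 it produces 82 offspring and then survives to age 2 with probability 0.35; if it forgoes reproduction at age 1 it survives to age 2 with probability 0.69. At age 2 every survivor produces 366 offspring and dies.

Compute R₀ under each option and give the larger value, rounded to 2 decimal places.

184.35

breed at age 1: R₀ = 0.73 × (82 + 0.35 × 366) = 0.73 × 210.1000 = 153.3730
delay to age 2: R₀ = 0.73 × (0.69 × 366) = 0.73 × 252.5400 = 184.3542
Higher: delay to age 2 (184.3542).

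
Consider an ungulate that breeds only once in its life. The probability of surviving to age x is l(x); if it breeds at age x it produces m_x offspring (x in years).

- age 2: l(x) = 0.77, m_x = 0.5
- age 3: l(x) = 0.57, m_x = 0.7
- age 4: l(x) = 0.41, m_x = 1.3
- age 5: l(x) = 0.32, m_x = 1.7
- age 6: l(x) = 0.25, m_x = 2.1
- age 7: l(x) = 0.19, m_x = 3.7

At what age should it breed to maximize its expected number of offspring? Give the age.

7

Expected offspring if breeding at age x = l(x) × m_x:
  age 2: 0.77 × 0.5 = 0.385
  age 3: 0.57 × 0.7 = 0.399
  age 4: 0.41 × 1.3 = 0.533
  age 5: 0.32 × 1.7 = 0.544
  age 6: 0.25 × 2.1 = 0.525
  age 7: 0.19 × 3.7 = 0.703
Maximum at age 7 (0.703).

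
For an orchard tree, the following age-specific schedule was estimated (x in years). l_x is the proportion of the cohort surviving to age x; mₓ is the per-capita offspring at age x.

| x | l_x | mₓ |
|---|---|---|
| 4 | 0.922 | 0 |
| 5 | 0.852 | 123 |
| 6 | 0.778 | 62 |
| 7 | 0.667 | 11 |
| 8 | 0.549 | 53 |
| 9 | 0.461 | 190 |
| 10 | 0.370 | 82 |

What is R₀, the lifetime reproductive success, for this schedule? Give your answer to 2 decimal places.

R₀ = Σ l_x mₓ:
  age 4: 0.922 × 0 = 0.0000
  age 5: 0.852 × 123 = 104.7960
  age 6: 0.778 × 62 = 48.2360
  age 7: 0.667 × 11 = 7.3370
  age 8: 0.549 × 53 = 29.0970
  age 9: 0.461 × 190 = 87.5900
  age 10: 0.370 × 82 = 30.3400
R₀ = 0.0000 + 104.7960 + 48.2360 + 7.3370 + 29.0970 + 87.5900 + 30.3400 = 307.3960

307.40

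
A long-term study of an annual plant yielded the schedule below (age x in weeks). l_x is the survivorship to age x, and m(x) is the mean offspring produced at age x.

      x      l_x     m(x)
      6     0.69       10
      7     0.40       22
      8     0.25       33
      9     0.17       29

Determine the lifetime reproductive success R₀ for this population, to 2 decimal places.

28.88

R₀ = Σ l_x m(x):
  age 6: 0.69 × 10 = 6.9000
  age 7: 0.40 × 22 = 8.8000
  age 8: 0.25 × 33 = 8.2500
  age 9: 0.17 × 29 = 4.9300
R₀ = 6.9000 + 8.8000 + 8.2500 + 4.9300 = 28.8800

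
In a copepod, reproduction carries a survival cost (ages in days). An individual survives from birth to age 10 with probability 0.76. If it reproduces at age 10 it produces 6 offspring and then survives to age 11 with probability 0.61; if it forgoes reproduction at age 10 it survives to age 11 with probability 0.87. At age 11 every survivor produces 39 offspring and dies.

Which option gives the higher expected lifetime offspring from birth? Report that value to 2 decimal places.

25.79

breed at age 10: R₀ = 0.76 × (6 + 0.61 × 39) = 0.76 × 29.7900 = 22.6404
delay to age 11: R₀ = 0.76 × (0.87 × 39) = 0.76 × 33.9300 = 25.7868
Higher: delay to age 11 (25.7868).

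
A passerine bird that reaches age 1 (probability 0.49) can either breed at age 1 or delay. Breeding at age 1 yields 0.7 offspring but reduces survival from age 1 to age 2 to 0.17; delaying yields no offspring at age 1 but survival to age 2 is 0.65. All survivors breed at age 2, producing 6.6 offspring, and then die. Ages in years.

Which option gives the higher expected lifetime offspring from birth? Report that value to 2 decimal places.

2.10

breed at age 1: R₀ = 0.49 × (0.7 + 0.17 × 6.6) = 0.49 × 1.8220 = 0.8928
delay to age 2: R₀ = 0.49 × (0.65 × 6.6) = 0.49 × 4.2900 = 2.1021
Higher: delay to age 2 (2.1021).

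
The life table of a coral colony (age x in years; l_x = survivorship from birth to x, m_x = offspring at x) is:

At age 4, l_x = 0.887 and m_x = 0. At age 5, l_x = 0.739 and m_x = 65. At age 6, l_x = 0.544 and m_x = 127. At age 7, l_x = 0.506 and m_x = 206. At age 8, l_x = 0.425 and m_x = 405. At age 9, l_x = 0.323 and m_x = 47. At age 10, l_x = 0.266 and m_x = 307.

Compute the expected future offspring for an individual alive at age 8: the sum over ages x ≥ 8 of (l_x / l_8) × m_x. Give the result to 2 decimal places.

632.87

l_8 = 0.425. Conditional survival from age 8 to x is l_x / l_8.
  x=8: (0.425/0.425) × 405 = 405.0000
  x=9: (0.323/0.425) × 47 = 35.7200
  x=10: (0.266/0.425) × 307 = 192.1459
Sum = 405.0000 + 35.7200 + 192.1459 = 632.8659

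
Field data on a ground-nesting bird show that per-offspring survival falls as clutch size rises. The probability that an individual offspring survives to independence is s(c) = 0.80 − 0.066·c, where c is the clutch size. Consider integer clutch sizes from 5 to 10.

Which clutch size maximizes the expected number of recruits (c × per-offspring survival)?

Expected recruits = c × s(c):
  c=5: 5 × 0.470 = 2.350
  c=6: 6 × 0.404 = 2.424
  c=7: 7 × 0.338 = 2.366
  c=8: 8 × 0.272 = 2.176
  c=9: 9 × 0.206 = 1.854
  c=10: 10 × 0.140 = 1.400
Maximum at c = 6 (2.424 recruits).

6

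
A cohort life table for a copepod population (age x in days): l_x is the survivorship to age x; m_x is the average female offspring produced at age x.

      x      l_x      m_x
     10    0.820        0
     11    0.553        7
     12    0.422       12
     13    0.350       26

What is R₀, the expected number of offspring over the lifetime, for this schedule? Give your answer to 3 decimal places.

R₀ = Σ l_x m_x:
  age 10: 0.820 × 0 = 0.0000
  age 11: 0.553 × 7 = 3.8710
  age 12: 0.422 × 12 = 5.0640
  age 13: 0.350 × 26 = 9.1000
R₀ = 0.0000 + 3.8710 + 5.0640 + 9.1000 = 18.0350

18.035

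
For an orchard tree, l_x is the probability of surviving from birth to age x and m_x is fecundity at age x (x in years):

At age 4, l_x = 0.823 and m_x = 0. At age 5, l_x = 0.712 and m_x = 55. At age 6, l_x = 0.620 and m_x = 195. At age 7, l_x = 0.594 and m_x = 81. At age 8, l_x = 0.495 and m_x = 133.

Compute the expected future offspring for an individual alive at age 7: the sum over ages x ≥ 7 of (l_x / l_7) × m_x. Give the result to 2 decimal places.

l_7 = 0.594. Conditional survival from age 7 to x is l_x / l_7.
  x=7: (0.594/0.594) × 81 = 81.0000
  x=8: (0.495/0.594) × 133 = 110.8333
Sum = 81.0000 + 110.8333 = 191.8333

191.83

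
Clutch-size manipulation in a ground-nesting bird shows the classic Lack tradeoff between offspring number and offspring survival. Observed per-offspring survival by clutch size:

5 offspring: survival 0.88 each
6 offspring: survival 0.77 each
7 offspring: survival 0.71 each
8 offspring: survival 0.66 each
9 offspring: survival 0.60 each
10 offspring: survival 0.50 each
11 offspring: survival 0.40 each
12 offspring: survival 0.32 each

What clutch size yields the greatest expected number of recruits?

Expected recruits = c × s(c):
  c=5: 5 × 0.88 = 4.400
  c=6: 6 × 0.77 = 4.620
  c=7: 7 × 0.71 = 4.970
  c=8: 8 × 0.66 = 5.280
  c=9: 9 × 0.60 = 5.400
  c=10: 10 × 0.50 = 5.000
  c=11: 11 × 0.40 = 4.400
  c=12: 12 × 0.32 = 3.840
Maximum at c = 9 (5.400 recruits).

9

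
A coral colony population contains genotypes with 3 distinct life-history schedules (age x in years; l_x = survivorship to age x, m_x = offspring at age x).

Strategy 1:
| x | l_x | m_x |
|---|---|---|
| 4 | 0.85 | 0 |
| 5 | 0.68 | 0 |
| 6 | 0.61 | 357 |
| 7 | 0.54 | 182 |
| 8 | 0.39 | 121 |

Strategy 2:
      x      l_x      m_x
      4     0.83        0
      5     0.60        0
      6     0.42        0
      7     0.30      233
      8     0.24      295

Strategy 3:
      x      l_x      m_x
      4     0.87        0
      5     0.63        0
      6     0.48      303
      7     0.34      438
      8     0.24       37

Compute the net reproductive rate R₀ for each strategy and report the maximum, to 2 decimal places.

363.24

Strategy 1: R₀ = 0.85×0 + 0.68×0 + 0.61×357 + 0.54×182 + 0.39×121 = 363.2400
Strategy 2: R₀ = 0.83×0 + 0.60×0 + 0.42×0 + 0.30×233 + 0.24×295 = 140.7000
Strategy 3: R₀ = 0.87×0 + 0.63×0 + 0.48×303 + 0.34×438 + 0.24×37 = 303.2400
Highest R₀: strategy 1 with 363.2400.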